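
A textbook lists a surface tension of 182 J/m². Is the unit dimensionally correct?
Yes

surface tension has SI base units: kg / s^2
J/m² reduces to the same SI base units, so it is a valid unit for surface tension.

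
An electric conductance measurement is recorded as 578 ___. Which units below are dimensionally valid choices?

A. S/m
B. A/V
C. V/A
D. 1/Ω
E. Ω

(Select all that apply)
B, D

electric conductance has SI base units: A^2 * s^3 / (kg * m^2)

Checking each option against A^2 * s^3 / (kg * m^2):
  A. S/m: ✗ does not match
  B. A/V: ✓ matches
  C. V/A: ✗ does not match
  D. 1/Ω: ✓ matches
  E. Ω: ✗ does not match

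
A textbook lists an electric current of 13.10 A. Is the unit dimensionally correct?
Yes

electric current has SI base units: A
A reduces to the same SI base units, so it is a valid unit for electric current.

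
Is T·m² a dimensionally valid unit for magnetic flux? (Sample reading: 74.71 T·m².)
Yes

magnetic flux has SI base units: kg * m^2 / (A * s^2)
T·m² reduces to the same SI base units, so it is a valid unit for magnetic flux.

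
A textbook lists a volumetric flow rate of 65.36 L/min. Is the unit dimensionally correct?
Yes

volumetric flow rate has SI base units: m^3 / s
L/min reduces to the same SI base units, so it is a valid unit for volumetric flow rate.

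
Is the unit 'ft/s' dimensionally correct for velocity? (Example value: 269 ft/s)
Yes

velocity has SI base units: m / s
ft/s reduces to the same SI base units, so it is a valid unit for velocity.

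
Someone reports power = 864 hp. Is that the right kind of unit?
Yes

power has SI base units: kg * m^2 / s^3
hp reduces to the same SI base units, so it is a valid unit for power.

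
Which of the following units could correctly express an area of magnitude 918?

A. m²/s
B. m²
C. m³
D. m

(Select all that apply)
B

area has SI base units: m^2

Checking each option against m^2:
  A. m²/s: ✗ does not match
  B. m²: ✓ matches
  C. m³: ✗ does not match
  D. m: ✗ does not match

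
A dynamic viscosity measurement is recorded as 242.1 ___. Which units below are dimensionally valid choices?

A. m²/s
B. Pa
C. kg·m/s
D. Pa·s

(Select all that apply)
D

dynamic viscosity has SI base units: kg / (m * s)

Checking each option against kg / (m * s):
  A. m²/s: ✗ does not match
  B. Pa: ✗ does not match
  C. kg·m/s: ✗ does not match
  D. Pa·s: ✓ matches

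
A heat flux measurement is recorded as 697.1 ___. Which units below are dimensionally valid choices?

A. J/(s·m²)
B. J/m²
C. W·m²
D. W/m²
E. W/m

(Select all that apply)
A, D

heat flux has SI base units: kg / s^3

Checking each option against kg / s^3:
  A. J/(s·m²): ✓ matches
  B. J/m²: ✗ does not match
  C. W·m²: ✗ does not match
  D. W/m²: ✓ matches
  E. W/m: ✗ does not match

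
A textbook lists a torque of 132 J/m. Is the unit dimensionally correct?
No

torque has SI base units: kg * m^2 / s^2
J/m does NOT reduce to kg * m^2 / s^2; a valid unit for torque would be e.g. N·m.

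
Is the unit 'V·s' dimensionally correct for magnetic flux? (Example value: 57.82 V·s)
Yes

magnetic flux has SI base units: kg * m^2 / (A * s^2)
V·s reduces to the same SI base units, so it is a valid unit for magnetic flux.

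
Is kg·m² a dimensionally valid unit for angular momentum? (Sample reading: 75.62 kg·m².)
No

angular momentum has SI base units: kg * m^2 / s
kg·m² does NOT reduce to kg * m^2 / s; a valid unit for angular momentum would be e.g. kg·m²/s.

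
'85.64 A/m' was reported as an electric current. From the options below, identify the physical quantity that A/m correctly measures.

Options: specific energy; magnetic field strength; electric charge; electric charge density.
magnetic field strength

electric current should have units dimensionally equivalent to A (e.g. A).
The given unit 'A/m' reduces to A / m. Of the listed options, that is the dimensionality of magnetic field strength.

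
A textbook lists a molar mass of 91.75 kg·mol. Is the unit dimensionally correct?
No

molar mass has SI base units: kg / mol
kg·mol does NOT reduce to kg / mol; a valid unit for molar mass would be e.g. kg/mol.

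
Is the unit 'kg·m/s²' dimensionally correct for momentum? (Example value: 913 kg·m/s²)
No

momentum has SI base units: kg * m / s
kg·m/s² does NOT reduce to kg * m / s; a valid unit for momentum would be e.g. kg·m/s.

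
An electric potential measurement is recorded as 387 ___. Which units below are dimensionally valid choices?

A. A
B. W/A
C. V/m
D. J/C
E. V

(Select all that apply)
B, D, E

electric potential has SI base units: kg * m^2 / (A * s^3)

Checking each option against kg * m^2 / (A * s^3):
  A. A: ✗ does not match
  B. W/A: ✓ matches
  C. V/m: ✗ does not match
  D. J/C: ✓ matches
  E. V: ✓ matches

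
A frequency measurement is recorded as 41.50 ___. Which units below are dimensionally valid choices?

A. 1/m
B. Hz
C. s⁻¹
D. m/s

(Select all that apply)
B, C

frequency has SI base units: 1 / s

Checking each option against 1 / s:
  A. 1/m: ✗ does not match
  B. Hz: ✓ matches
  C. s⁻¹: ✓ matches
  D. m/s: ✗ does not match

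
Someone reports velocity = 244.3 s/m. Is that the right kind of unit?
No

velocity has SI base units: m / s
s/m does NOT reduce to m / s; a valid unit for velocity would be e.g. m/s.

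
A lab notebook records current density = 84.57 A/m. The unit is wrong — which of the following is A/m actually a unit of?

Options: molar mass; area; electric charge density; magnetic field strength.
magnetic field strength

current density should have units dimensionally equivalent to A / m^2 (e.g. A/m²).
The given unit 'A/m' reduces to A / m. Of the listed options, that is the dimensionality of magnetic field strength.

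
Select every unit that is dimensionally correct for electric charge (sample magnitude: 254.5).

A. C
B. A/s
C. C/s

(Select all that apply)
A

electric charge has SI base units: A * s

Checking each option against A * s:
  A. C: ✓ matches
  B. A/s: ✗ does not match
  C. C/s: ✗ does not match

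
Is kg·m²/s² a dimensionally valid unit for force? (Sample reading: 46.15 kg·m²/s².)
No

force has SI base units: kg * m / s^2
kg·m²/s² does NOT reduce to kg * m / s^2; a valid unit for force would be e.g. N.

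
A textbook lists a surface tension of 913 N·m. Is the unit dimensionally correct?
No

surface tension has SI base units: kg / s^2
N·m does NOT reduce to kg / s^2; a valid unit for surface tension would be e.g. N/m.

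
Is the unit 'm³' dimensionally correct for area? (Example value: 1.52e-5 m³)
No

area has SI base units: m^2
m³ does NOT reduce to m^2; a valid unit for area would be e.g. m².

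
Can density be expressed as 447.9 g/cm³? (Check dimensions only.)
Yes

density has SI base units: kg / m^3
g/cm³ reduces to the same SI base units, so it is a valid unit for density.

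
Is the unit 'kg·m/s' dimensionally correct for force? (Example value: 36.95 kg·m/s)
No

force has SI base units: kg * m / s^2
kg·m/s does NOT reduce to kg * m / s^2; a valid unit for force would be e.g. N.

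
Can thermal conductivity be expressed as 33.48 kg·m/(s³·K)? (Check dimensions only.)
Yes

thermal conductivity has SI base units: kg * m / (s^3 * K)
kg·m/(s³·K) reduces to the same SI base units, so it is a valid unit for thermal conductivity.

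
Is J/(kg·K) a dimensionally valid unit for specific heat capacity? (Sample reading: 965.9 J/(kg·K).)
Yes

specific heat capacity has SI base units: m^2 / (s^2 * K)
J/(kg·K) reduces to the same SI base units, so it is a valid unit for specific heat capacity.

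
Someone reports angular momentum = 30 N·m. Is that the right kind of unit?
No

angular momentum has SI base units: kg * m^2 / s
N·m does NOT reduce to kg * m^2 / s; a valid unit for angular momentum would be e.g. kg·m²/s.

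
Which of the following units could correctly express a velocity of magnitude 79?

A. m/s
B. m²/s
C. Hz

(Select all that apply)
A

velocity has SI base units: m / s

Checking each option against m / s:
  A. m/s: ✓ matches
  B. m²/s: ✗ does not match
  C. Hz: ✗ does not match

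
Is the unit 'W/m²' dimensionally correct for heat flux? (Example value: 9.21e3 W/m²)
Yes

heat flux has SI base units: kg / s^3
W/m² reduces to the same SI base units, so it is a valid unit for heat flux.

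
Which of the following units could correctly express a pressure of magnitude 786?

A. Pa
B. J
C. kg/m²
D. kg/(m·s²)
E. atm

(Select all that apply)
A, D, E

pressure has SI base units: kg / (m * s^2)

Checking each option against kg / (m * s^2):
  A. Pa: ✓ matches
  B. J: ✗ does not match
  C. kg/m²: ✗ does not match
  D. kg/(m·s²): ✓ matches
  E. atm: ✓ matches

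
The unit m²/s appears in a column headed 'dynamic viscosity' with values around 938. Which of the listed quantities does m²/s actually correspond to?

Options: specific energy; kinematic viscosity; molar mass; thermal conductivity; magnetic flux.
kinematic viscosity

dynamic viscosity should have units dimensionally equivalent to kg / (m * s) (e.g. Pa·s).
The given unit 'm²/s' reduces to m^2 / s. Of the listed options, that is the dimensionality of kinematic viscosity.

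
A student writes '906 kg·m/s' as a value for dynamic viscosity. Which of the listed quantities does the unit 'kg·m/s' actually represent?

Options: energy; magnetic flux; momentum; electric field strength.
momentum

dynamic viscosity should have units dimensionally equivalent to kg / (m * s) (e.g. Pa·s).
The given unit 'kg·m/s' reduces to kg * m / s. Of the listed options, that is the dimensionality of momentum.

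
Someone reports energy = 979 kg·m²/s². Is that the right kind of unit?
Yes

energy has SI base units: kg * m^2 / s^2
kg·m²/s² reduces to the same SI base units, so it is a valid unit for energy.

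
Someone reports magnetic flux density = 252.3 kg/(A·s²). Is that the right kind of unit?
Yes

magnetic flux density has SI base units: kg / (A * s^2)
kg/(A·s²) reduces to the same SI base units, so it is a valid unit for magnetic flux density.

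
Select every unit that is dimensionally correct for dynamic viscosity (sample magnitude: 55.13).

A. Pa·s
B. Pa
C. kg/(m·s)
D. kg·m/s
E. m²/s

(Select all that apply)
A, C

dynamic viscosity has SI base units: kg / (m * s)

Checking each option against kg / (m * s):
  A. Pa·s: ✓ matches
  B. Pa: ✗ does not match
  C. kg/(m·s): ✓ matches
  D. kg·m/s: ✗ does not match
  E. m²/s: ✗ does not match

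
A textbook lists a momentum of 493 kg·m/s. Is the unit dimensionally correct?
Yes

momentum has SI base units: kg * m / s
kg·m/s reduces to the same SI base units, so it is a valid unit for momentum.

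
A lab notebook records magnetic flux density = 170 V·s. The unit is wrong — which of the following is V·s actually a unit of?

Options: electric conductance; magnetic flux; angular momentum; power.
magnetic flux

magnetic flux density should have units dimensionally equivalent to kg / (A * s^2) (e.g. T).
The given unit 'V·s' reduces to kg * m^2 / (A * s^2). Of the listed options, that is the dimensionality of magnetic flux.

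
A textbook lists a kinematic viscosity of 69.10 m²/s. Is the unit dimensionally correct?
Yes

kinematic viscosity has SI base units: m^2 / s
m²/s reduces to the same SI base units, so it is a valid unit for kinematic viscosity.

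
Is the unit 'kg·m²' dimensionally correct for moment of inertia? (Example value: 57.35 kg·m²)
Yes

moment of inertia has SI base units: kg * m^2
kg·m² reduces to the same SI base units, so it is a valid unit for moment of inertia.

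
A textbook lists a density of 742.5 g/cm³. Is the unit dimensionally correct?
Yes

density has SI base units: kg / m^3
g/cm³ reduces to the same SI base units, so it is a valid unit for density.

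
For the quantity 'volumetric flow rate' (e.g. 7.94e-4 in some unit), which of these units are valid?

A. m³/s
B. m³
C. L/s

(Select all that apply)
A, C

volumetric flow rate has SI base units: m^3 / s

Checking each option against m^3 / s:
  A. m³/s: ✓ matches
  B. m³: ✗ does not match
  C. L/s: ✓ matches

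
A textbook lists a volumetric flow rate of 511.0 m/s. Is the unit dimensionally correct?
No

volumetric flow rate has SI base units: m^3 / s
m/s does NOT reduce to m^3 / s; a valid unit for volumetric flow rate would be e.g. m³/s.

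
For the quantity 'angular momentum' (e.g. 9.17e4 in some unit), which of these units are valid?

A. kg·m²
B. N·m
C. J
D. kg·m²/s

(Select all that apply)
D

angular momentum has SI base units: kg * m^2 / s

Checking each option against kg * m^2 / s:
  A. kg·m²: ✗ does not match
  B. N·m: ✗ does not match
  C. J: ✗ does not match
  D. kg·m²/s: ✓ matches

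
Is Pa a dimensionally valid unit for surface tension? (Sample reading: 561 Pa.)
No

surface tension has SI base units: kg / s^2
Pa does NOT reduce to kg / s^2; a valid unit for surface tension would be e.g. N/m.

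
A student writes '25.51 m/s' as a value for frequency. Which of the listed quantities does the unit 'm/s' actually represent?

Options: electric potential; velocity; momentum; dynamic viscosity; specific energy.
velocity

frequency should have units dimensionally equivalent to 1 / s (e.g. Hz).
The given unit 'm/s' reduces to m / s. Of the listed options, that is the dimensionality of velocity.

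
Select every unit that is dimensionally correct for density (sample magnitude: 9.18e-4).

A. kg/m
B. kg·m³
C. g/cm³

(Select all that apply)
C

density has SI base units: kg / m^3

Checking each option against kg / m^3:
  A. kg/m: ✗ does not match
  B. kg·m³: ✗ does not match
  C. g/cm³: ✓ matches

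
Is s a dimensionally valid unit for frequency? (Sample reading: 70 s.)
No

frequency has SI base units: 1 / s
s does NOT reduce to 1 / s; a valid unit for frequency would be e.g. Hz.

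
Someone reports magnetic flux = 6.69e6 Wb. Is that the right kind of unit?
Yes

magnetic flux has SI base units: kg * m^2 / (A * s^2)
Wb reduces to the same SI base units, so it is a valid unit for magnetic flux.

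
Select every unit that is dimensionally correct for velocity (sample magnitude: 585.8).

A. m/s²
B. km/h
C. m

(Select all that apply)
B

velocity has SI base units: m / s

Checking each option against m / s:
  A. m/s²: ✗ does not match
  B. km/h: ✓ matches
  C. m: ✗ does not match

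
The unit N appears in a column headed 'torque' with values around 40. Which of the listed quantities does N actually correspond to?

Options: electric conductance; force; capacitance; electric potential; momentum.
force

torque should have units dimensionally equivalent to kg * m^2 / s^2 (e.g. N·m).
The given unit 'N' reduces to kg * m / s^2. Of the listed options, that is the dimensionality of force.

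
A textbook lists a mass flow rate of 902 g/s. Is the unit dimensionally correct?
Yes

mass flow rate has SI base units: kg / s
g/s reduces to the same SI base units, so it is a valid unit for mass flow rate.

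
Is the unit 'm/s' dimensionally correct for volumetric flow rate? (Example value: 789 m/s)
No

volumetric flow rate has SI base units: m^3 / s
m/s does NOT reduce to m^3 / s; a valid unit for volumetric flow rate would be e.g. m³/s.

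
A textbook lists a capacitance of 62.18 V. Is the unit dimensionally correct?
No

capacitance has SI base units: A^2 * s^4 / (kg * m^2)
V does NOT reduce to A^2 * s^4 / (kg * m^2); a valid unit for capacitance would be e.g. F.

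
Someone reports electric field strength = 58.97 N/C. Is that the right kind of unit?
Yes

electric field strength has SI base units: kg * m / (A * s^3)
N/C reduces to the same SI base units, so it is a valid unit for electric field strength.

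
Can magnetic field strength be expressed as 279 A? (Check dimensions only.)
No

magnetic field strength has SI base units: A / m
A does NOT reduce to A / m; a valid unit for magnetic field strength would be e.g. A/m.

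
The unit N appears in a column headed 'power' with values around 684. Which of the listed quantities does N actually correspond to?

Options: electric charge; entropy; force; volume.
force

power should have units dimensionally equivalent to kg * m^2 / s^3 (e.g. W).
The given unit 'N' reduces to kg * m / s^2. Of the listed options, that is the dimensionality of force.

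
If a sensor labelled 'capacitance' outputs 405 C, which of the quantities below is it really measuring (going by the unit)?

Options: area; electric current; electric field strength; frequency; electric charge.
electric charge

capacitance should have units dimensionally equivalent to A^2 * s^4 / (kg * m^2) (e.g. F).
The given unit 'C' reduces to A * s. Of the listed options, that is the dimensionality of electric charge.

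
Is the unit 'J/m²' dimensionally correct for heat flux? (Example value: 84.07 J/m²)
No

heat flux has SI base units: kg / s^3
J/m² does NOT reduce to kg / s^3; a valid unit for heat flux would be e.g. W/m².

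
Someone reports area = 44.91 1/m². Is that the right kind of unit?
No

area has SI base units: m^2
1/m² does NOT reduce to m^2; a valid unit for area would be e.g. m².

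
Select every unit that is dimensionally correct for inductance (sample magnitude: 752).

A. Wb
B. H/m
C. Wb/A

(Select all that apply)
C

inductance has SI base units: kg * m^2 / (A^2 * s^2)

Checking each option against kg * m^2 / (A^2 * s^2):
  A. Wb: ✗ does not match
  B. H/m: ✗ does not match
  C. Wb/A: ✓ matches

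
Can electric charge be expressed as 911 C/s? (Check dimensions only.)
No

electric charge has SI base units: A * s
C/s does NOT reduce to A * s; a valid unit for electric charge would be e.g. C.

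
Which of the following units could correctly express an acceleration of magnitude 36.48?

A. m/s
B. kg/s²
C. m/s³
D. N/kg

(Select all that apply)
D

acceleration has SI base units: m / s^2

Checking each option against m / s^2:
  A. m/s: ✗ does not match
  B. kg/s²: ✗ does not match
  C. m/s³: ✗ does not match
  D. N/kg: ✓ matches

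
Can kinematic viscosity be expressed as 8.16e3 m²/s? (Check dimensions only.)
Yes

kinematic viscosity has SI base units: m^2 / s
m²/s reduces to the same SI base units, so it is a valid unit for kinematic viscosity.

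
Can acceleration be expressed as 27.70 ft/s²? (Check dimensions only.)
Yes

acceleration has SI base units: m / s^2
ft/s² reduces to the same SI base units, so it is a valid unit for acceleration.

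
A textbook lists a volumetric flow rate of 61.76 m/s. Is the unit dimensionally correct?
No

volumetric flow rate has SI base units: m^3 / s
m/s does NOT reduce to m^3 / s; a valid unit for volumetric flow rate would be e.g. m³/s.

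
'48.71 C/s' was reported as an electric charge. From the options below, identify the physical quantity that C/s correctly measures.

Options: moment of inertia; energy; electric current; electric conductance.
electric current

electric charge should have units dimensionally equivalent to A * s (e.g. C).
The given unit 'C/s' reduces to A. Of the listed options, that is the dimensionality of electric current.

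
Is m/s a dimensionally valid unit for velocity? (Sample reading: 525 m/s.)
Yes

velocity has SI base units: m / s
m/s reduces to the same SI base units, so it is a valid unit for velocity.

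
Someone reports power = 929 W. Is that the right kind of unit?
Yes

power has SI base units: kg * m^2 / s^3
W reduces to the same SI base units, so it is a valid unit for power.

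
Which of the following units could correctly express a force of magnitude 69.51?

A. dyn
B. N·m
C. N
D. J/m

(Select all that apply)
A, C, D

force has SI base units: kg * m / s^2

Checking each option against kg * m / s^2:
  A. dyn: ✓ matches
  B. N·m: ✗ does not match
  C. N: ✓ matches
  D. J/m: ✓ matches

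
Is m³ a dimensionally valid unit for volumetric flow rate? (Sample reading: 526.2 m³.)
No

volumetric flow rate has SI base units: m^3 / s
m³ does NOT reduce to m^3 / s; a valid unit for volumetric flow rate would be e.g. m³/s.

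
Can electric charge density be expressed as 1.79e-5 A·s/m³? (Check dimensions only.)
Yes

electric charge density has SI base units: A * s / m^3
A·s/m³ reduces to the same SI base units, so it is a valid unit for electric charge density.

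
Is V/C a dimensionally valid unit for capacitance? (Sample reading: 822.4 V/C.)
No

capacitance has SI base units: A^2 * s^4 / (kg * m^2)
V/C does NOT reduce to A^2 * s^4 / (kg * m^2); a valid unit for capacitance would be e.g. F.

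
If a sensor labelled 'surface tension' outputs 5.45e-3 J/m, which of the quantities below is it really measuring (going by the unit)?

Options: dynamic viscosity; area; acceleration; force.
force

surface tension should have units dimensionally equivalent to kg / s^2 (e.g. N/m).
The given unit 'J/m' reduces to kg * m / s^2. Of the listed options, that is the dimensionality of force.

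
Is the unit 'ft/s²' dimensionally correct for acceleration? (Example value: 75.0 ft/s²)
Yes

acceleration has SI base units: m / s^2
ft/s² reduces to the same SI base units, so it is a valid unit for acceleration.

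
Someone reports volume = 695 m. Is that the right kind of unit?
No

volume has SI base units: m^3
m does NOT reduce to m^3; a valid unit for volume would be e.g. m³.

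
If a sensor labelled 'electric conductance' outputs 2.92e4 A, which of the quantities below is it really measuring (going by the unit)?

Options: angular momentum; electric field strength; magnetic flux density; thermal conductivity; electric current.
electric current

electric conductance should have units dimensionally equivalent to A^2 * s^3 / (kg * m^2) (e.g. S).
The given unit 'A' reduces to A. Of the listed options, that is the dimensionality of electric current.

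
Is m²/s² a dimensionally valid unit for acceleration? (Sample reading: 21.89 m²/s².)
No

acceleration has SI base units: m / s^2
m²/s² does NOT reduce to m / s^2; a valid unit for acceleration would be e.g. m/s².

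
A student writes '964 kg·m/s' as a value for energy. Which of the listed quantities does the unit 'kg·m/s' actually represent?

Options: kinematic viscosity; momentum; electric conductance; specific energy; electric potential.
momentum

energy should have units dimensionally equivalent to kg * m^2 / s^2 (e.g. J).
The given unit 'kg·m/s' reduces to kg * m / s. Of the listed options, that is the dimensionality of momentum.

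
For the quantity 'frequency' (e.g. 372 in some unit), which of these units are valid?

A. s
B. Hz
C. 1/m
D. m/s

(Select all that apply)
B

frequency has SI base units: 1 / s

Checking each option against 1 / s:
  A. s: ✗ does not match
  B. Hz: ✓ matches
  C. 1/m: ✗ does not match
  D. m/s: ✗ does not match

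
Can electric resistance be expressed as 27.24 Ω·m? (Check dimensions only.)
No

electric resistance has SI base units: kg * m^2 / (A^2 * s^3)
Ω·m does NOT reduce to kg * m^2 / (A^2 * s^3); a valid unit for electric resistance would be e.g. Ω.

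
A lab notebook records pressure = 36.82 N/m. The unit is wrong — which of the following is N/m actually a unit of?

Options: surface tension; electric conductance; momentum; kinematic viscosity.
surface tension

pressure should have units dimensionally equivalent to kg / (m * s^2) (e.g. Pa).
The given unit 'N/m' reduces to kg / s^2. Of the listed options, that is the dimensionality of surface tension.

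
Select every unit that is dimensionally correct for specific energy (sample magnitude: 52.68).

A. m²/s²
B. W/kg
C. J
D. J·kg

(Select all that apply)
A

specific energy has SI base units: m^2 / s^2

Checking each option against m^2 / s^2:
  A. m²/s²: ✓ matches
  B. W/kg: ✗ does not match
  C. J: ✗ does not match
  D. J·kg: ✗ does not match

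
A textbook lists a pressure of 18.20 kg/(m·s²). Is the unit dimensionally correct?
Yes

pressure has SI base units: kg / (m * s^2)
kg/(m·s²) reduces to the same SI base units, so it is a valid unit for pressure.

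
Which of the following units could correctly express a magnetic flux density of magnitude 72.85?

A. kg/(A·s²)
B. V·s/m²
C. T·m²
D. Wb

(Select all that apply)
A, B

magnetic flux density has SI base units: kg / (A * s^2)

Checking each option against kg / (A * s^2):
  A. kg/(A·s²): ✓ matches
  B. V·s/m²: ✓ matches
  C. T·m²: ✗ does not match
  D. Wb: ✗ does not match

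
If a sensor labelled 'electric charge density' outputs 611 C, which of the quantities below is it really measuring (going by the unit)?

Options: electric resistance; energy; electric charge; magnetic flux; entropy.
electric charge

electric charge density should have units dimensionally equivalent to A * s / m^3 (e.g. C/m³).
The given unit 'C' reduces to A * s. Of the listed options, that is the dimensionality of electric charge.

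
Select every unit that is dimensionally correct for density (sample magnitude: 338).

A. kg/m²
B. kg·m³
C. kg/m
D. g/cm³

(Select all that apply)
D

density has SI base units: kg / m^3

Checking each option against kg / m^3:
  A. kg/m²: ✗ does not match
  B. kg·m³: ✗ does not match
  C. kg/m: ✗ does not match
  D. g/cm³: ✓ matches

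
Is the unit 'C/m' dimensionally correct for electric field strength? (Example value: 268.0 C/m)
No

electric field strength has SI base units: kg * m / (A * s^3)
C/m does NOT reduce to kg * m / (A * s^3); a valid unit for electric field strength would be e.g. V/m.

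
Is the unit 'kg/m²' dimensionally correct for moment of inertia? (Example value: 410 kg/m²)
No

moment of inertia has SI base units: kg * m^2
kg/m² does NOT reduce to kg * m^2; a valid unit for moment of inertia would be e.g. kg·m².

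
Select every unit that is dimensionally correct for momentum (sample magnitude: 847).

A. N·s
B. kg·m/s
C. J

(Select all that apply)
A, B

momentum has SI base units: kg * m / s

Checking each option against kg * m / s:
  A. N·s: ✓ matches
  B. kg·m/s: ✓ matches
  C. J: ✗ does not match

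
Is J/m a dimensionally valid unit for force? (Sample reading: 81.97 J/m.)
Yes

force has SI base units: kg * m / s^2
J/m reduces to the same SI base units, so it is a valid unit for force.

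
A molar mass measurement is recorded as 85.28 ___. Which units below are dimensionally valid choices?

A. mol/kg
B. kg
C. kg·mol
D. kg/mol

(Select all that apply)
D

molar mass has SI base units: kg / mol

Checking each option against kg / mol:
  A. mol/kg: ✗ does not match
  B. kg: ✗ does not match
  C. kg·mol: ✗ does not match
  D. kg/mol: ✓ matches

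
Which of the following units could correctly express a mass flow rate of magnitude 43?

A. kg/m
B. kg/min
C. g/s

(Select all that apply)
B, C

mass flow rate has SI base units: kg / s

Checking each option against kg / s:
  A. kg/m: ✗ does not match
  B. kg/min: ✓ matches
  C. g/s: ✓ matches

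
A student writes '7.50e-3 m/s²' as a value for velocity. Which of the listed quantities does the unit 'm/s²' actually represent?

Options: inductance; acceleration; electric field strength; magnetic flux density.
acceleration

velocity should have units dimensionally equivalent to m / s (e.g. m/s).
The given unit 'm/s²' reduces to m / s^2. Of the listed options, that is the dimensionality of acceleration.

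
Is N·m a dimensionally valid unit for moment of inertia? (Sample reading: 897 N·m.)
No

moment of inertia has SI base units: kg * m^2
N·m does NOT reduce to kg * m^2; a valid unit for moment of inertia would be e.g. kg·m².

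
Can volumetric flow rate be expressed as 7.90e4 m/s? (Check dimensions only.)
No

volumetric flow rate has SI base units: m^3 / s
m/s does NOT reduce to m^3 / s; a valid unit for volumetric flow rate would be e.g. m³/s.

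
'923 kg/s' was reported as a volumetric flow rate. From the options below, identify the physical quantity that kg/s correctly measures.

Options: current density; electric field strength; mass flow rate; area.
mass flow rate

volumetric flow rate should have units dimensionally equivalent to m^3 / s (e.g. m³/s).
The given unit 'kg/s' reduces to kg / s. Of the listed options, that is the dimensionality of mass flow rate.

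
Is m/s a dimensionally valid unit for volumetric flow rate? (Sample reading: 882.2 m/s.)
No

volumetric flow rate has SI base units: m^3 / s
m/s does NOT reduce to m^3 / s; a valid unit for volumetric flow rate would be e.g. m³/s.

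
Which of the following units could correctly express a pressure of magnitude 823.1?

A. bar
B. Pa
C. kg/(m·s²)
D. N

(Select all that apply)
A, B, C

pressure has SI base units: kg / (m * s^2)

Checking each option against kg / (m * s^2):
  A. bar: ✓ matches
  B. Pa: ✓ matches
  C. kg/(m·s²): ✓ matches
  D. N: ✗ does not match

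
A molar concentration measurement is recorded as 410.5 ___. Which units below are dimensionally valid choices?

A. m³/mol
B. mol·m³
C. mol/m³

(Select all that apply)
C

molar concentration has SI base units: mol / m^3

Checking each option against mol / m^3:
  A. m³/mol: ✗ does not match
  B. mol·m³: ✗ does not match
  C. mol/m³: ✓ matches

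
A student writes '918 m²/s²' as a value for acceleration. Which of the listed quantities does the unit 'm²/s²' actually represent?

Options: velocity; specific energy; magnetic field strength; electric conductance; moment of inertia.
specific energy

acceleration should have units dimensionally equivalent to m / s^2 (e.g. m/s²).
The given unit 'm²/s²' reduces to m^2 / s^2. Of the listed options, that is the dimensionality of specific energy.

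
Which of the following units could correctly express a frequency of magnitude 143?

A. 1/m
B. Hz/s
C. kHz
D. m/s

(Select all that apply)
C

frequency has SI base units: 1 / s

Checking each option against 1 / s:
  A. 1/m: ✗ does not match
  B. Hz/s: ✗ does not match
  C. kHz: ✓ matches
  D. m/s: ✗ does not match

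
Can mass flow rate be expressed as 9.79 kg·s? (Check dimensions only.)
No

mass flow rate has SI base units: kg / s
kg·s does NOT reduce to kg / s; a valid unit for mass flow rate would be e.g. kg/s.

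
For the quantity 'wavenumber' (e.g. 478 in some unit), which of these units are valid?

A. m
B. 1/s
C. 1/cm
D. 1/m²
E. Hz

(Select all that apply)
C

wavenumber has SI base units: 1 / m

Checking each option against 1 / m:
  A. m: ✗ does not match
  B. 1/s: ✗ does not match
  C. 1/cm: ✓ matches
  D. 1/m²: ✗ does not match
  E. Hz: ✗ does not match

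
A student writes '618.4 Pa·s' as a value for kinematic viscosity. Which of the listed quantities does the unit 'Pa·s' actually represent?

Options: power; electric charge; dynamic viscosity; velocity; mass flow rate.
dynamic viscosity

kinematic viscosity should have units dimensionally equivalent to m^2 / s (e.g. m²/s).
The given unit 'Pa·s' reduces to kg / (m * s). Of the listed options, that is the dimensionality of dynamic viscosity.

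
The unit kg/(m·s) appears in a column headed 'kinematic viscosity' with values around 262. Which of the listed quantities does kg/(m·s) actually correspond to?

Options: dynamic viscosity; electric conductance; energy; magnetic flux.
dynamic viscosity

kinematic viscosity should have units dimensionally equivalent to m^2 / s (e.g. m²/s).
The given unit 'kg/(m·s)' reduces to kg / (m * s). Of the listed options, that is the dimensionality of dynamic viscosity.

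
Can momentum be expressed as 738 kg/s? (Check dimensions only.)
No

momentum has SI base units: kg * m / s
kg/s does NOT reduce to kg * m / s; a valid unit for momentum would be e.g. kg·m/s.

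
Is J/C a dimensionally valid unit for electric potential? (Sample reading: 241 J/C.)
Yes

electric potential has SI base units: kg * m^2 / (A * s^3)
J/C reduces to the same SI base units, so it is a valid unit for electric potential.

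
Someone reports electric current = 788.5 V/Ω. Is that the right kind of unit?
Yes

electric current has SI base units: A
V/Ω reduces to the same SI base units, so it is a valid unit for electric current.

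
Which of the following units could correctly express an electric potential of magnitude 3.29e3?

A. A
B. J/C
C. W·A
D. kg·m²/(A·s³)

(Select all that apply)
B, D

electric potential has SI base units: kg * m^2 / (A * s^3)

Checking each option against kg * m^2 / (A * s^3):
  A. A: ✗ does not match
  B. J/C: ✓ matches
  C. W·A: ✗ does not match
  D. kg·m²/(A·s³): ✓ matches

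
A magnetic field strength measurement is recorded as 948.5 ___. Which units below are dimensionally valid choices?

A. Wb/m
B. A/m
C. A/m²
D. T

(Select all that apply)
B

magnetic field strength has SI base units: A / m

Checking each option against A / m:
  A. Wb/m: ✗ does not match
  B. A/m: ✓ matches
  C. A/m²: ✗ does not match
  D. T: ✗ does not match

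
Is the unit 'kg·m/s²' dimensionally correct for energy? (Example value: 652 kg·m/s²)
No

energy has SI base units: kg * m^2 / s^2
kg·m/s² does NOT reduce to kg * m^2 / s^2; a valid unit for energy would be e.g. J.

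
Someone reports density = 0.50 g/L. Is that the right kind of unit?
Yes

density has SI base units: kg / m^3
g/L reduces to the same SI base units, so it is a valid unit for density.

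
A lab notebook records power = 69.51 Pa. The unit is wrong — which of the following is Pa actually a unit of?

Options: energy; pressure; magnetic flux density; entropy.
pressure

power should have units dimensionally equivalent to kg * m^2 / s^3 (e.g. W).
The given unit 'Pa' reduces to kg / (m * s^2). Of the listed options, that is the dimensionality of pressure.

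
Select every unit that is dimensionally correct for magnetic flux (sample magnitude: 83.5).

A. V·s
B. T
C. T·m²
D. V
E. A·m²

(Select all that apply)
A, C

magnetic flux has SI base units: kg * m^2 / (A * s^2)

Checking each option against kg * m^2 / (A * s^2):
  A. V·s: ✓ matches
  B. T: ✗ does not match
  C. T·m²: ✓ matches
  D. V: ✗ does not match
  E. A·m²: ✗ does not match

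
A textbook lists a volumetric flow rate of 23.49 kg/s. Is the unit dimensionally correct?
No

volumetric flow rate has SI base units: m^3 / s
kg/s does NOT reduce to m^3 / s; a valid unit for volumetric flow rate would be e.g. m³/s.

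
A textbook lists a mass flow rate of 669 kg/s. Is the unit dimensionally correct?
Yes

mass flow rate has SI base units: kg / s
kg/s reduces to the same SI base units, so it is a valid unit for mass flow rate.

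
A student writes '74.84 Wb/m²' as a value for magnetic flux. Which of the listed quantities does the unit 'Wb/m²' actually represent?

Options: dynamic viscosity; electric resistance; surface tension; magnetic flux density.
magnetic flux density

magnetic flux should have units dimensionally equivalent to kg * m^2 / (A * s^2) (e.g. Wb).
The given unit 'Wb/m²' reduces to kg / (A * s^2). Of the listed options, that is the dimensionality of magnetic flux density.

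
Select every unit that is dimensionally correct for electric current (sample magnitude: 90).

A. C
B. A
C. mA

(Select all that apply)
B, C

electric current has SI base units: A

Checking each option against A:
  A. C: ✗ does not match
  B. A: ✓ matches
  C. mA: ✓ matches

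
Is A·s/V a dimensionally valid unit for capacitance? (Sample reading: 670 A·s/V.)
Yes

capacitance has SI base units: A^2 * s^4 / (kg * m^2)
A·s/V reduces to the same SI base units, so it is a valid unit for capacitance.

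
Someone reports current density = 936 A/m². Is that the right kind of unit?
Yes

current density has SI base units: A / m^2
A/m² reduces to the same SI base units, so it is a valid unit for current density.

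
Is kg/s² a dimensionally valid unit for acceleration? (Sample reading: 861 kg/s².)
No

acceleration has SI base units: m / s^2
kg/s² does NOT reduce to m / s^2; a valid unit for acceleration would be e.g. m/s².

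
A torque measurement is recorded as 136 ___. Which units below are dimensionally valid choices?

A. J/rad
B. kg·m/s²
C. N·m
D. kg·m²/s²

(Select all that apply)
A, C, D

torque has SI base units: kg * m^2 / s^2

Checking each option against kg * m^2 / s^2:
  A. J/rad: ✓ matches
  B. kg·m/s²: ✗ does not match
  C. N·m: ✓ matches
  D. kg·m²/s²: ✓ matches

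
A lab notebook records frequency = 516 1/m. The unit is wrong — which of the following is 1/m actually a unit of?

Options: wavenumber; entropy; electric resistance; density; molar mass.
wavenumber

frequency should have units dimensionally equivalent to 1 / s (e.g. Hz).
The given unit '1/m' reduces to 1 / m. Of the listed options, that is the dimensionality of wavenumber.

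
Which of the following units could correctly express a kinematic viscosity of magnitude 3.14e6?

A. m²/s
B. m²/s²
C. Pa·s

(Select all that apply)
A

kinematic viscosity has SI base units: m^2 / s

Checking each option against m^2 / s:
  A. m²/s: ✓ matches
  B. m²/s²: ✗ does not match
  C. Pa·s: ✗ does not match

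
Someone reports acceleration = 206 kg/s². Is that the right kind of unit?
No

acceleration has SI base units: m / s^2
kg/s² does NOT reduce to m / s^2; a valid unit for acceleration would be e.g. m/s².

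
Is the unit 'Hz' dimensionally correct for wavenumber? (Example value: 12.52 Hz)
No

wavenumber has SI base units: 1 / m
Hz does NOT reduce to 1 / m; a valid unit for wavenumber would be e.g. 1/m.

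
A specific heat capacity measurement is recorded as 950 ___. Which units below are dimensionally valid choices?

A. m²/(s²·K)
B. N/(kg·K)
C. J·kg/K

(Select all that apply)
A

specific heat capacity has SI base units: m^2 / (s^2 * K)

Checking each option against m^2 / (s^2 * K):
  A. m²/(s²·K): ✓ matches
  B. N/(kg·K): ✗ does not match
  C. J·kg/K: ✗ does not match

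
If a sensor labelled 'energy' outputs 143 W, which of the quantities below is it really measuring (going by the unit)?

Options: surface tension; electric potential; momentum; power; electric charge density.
power

energy should have units dimensionally equivalent to kg * m^2 / s^2 (e.g. J).
The given unit 'W' reduces to kg * m^2 / s^3. Of the listed options, that is the dimensionality of power.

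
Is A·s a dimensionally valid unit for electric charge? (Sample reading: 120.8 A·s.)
Yes

electric charge has SI base units: A * s
A·s reduces to the same SI base units, so it is a valid unit for electric charge.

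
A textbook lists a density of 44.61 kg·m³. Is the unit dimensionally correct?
No

density has SI base units: kg / m^3
kg·m³ does NOT reduce to kg / m^3; a valid unit for density would be e.g. kg/m³.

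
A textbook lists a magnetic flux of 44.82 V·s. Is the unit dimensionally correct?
Yes

magnetic flux has SI base units: kg * m^2 / (A * s^2)
V·s reduces to the same SI base units, so it is a valid unit for magnetic flux.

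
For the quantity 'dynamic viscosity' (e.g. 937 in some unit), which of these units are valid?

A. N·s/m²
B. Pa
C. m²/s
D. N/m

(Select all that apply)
A

dynamic viscosity has SI base units: kg / (m * s)

Checking each option against kg / (m * s):
  A. N·s/m²: ✓ matches
  B. Pa: ✗ does not match
  C. m²/s: ✗ does not match
  D. N/m: ✗ does not match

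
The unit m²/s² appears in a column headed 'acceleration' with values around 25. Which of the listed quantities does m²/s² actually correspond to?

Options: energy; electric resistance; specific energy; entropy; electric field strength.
specific energy

acceleration should have units dimensionally equivalent to m / s^2 (e.g. m/s²).
The given unit 'm²/s²' reduces to m^2 / s^2. Of the listed options, that is the dimensionality of specific energy.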